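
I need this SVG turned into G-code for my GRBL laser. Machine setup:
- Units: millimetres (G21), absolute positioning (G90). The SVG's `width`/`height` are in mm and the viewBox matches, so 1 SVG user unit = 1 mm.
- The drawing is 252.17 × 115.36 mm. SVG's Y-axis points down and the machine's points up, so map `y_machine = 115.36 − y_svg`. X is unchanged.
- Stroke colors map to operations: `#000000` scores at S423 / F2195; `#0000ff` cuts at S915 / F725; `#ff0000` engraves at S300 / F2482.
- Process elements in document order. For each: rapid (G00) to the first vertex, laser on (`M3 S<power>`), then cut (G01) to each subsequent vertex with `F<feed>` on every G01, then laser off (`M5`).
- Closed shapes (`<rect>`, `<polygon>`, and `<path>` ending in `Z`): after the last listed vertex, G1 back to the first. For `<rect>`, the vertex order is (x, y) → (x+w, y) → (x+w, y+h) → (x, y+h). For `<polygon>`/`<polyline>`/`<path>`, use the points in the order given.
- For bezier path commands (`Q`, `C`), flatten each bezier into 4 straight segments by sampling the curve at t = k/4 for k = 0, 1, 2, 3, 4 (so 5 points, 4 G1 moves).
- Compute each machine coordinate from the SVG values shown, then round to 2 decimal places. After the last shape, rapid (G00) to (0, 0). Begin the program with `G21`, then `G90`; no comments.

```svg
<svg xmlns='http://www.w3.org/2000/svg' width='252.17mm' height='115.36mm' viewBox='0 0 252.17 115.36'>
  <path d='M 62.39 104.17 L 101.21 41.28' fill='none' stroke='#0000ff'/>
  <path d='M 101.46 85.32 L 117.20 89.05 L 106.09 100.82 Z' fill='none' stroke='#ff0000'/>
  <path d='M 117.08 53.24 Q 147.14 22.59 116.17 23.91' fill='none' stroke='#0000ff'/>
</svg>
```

G21
G90
G00 X62.39 Y11.19
M3 S915
G01 X101.21 Y74.08 F725
M5
G00 X101.46 Y30.04
M3 S300
G01 X117.20 Y26.31 F2482
G01 X106.09 Y14.54 F2482
G01 X101.46 Y30.04 F2482
M5
G00 X117.08 Y62.12
M3 S915
G01 X128.30 Y75.45 F725
G01 X131.88 Y84.78 F725
G01 X127.84 Y90.11 F725
G01 X116.17 Y91.45 F725
M5
G00 X0.00 Y0.00

1 u = 1 mm; y_m = 115.36 − y.

[1] `<path>` line segment, #0000ff→cut S915 F725: (62.39,11.19) → (101.21,74.08)

[2] `<path>` regular polygon, #ff0000→engrave S300 F2482: (101.46,30.04) → (117.20,26.31) → (106.09,14.54) → (101.46,30.04) (closed)

[3] `<path>` quadratic bezier, #0000ff→cut S915 F725: (117.08,62.12) → (128.30,75.45) → (131.88,84.78) → (127.84,90.11) → (116.17,91.45)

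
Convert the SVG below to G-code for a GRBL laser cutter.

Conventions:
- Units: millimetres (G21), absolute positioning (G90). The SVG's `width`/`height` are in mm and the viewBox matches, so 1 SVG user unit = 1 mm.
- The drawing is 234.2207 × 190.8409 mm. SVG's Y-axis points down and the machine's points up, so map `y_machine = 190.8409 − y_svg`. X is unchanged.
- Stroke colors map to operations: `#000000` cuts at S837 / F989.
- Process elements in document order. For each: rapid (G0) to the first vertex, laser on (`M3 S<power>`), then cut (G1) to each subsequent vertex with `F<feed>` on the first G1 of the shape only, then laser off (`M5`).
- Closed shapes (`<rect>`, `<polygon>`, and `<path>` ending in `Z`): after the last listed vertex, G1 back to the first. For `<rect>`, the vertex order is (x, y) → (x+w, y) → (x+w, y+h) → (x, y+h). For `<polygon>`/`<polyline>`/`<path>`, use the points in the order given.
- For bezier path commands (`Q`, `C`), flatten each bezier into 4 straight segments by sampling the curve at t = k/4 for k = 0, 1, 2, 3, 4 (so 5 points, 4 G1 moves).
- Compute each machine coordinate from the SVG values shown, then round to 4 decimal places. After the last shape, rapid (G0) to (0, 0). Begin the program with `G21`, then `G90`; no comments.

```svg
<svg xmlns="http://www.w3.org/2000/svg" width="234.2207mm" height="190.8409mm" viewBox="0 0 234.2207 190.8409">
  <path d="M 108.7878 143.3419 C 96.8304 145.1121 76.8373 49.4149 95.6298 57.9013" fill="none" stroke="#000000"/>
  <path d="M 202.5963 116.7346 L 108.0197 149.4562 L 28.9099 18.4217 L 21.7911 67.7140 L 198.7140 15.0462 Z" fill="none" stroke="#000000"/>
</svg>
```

viewBox `0 0 234.2207 190.8409` with mm width/height → 1 unit = 1 mm. Flip: y_m = 190.8409 − y_svg.

**Shape 1** — `<path>` cubic bezier, stroke `#000000` → cut (S837, F989). Control points (SVG): P0=(108.7878,143.3419), P1=(96.8304,145.1121), P2=(76.8373,49.4149), P3=(95.6298,57.9013); sampled at t=k/4. Machine vertices: (108.7878,47.4990) → (99.0446,61.2957) → (90.6776,92.7379) → (88.0761,122.9208) → (95.6298,132.9396). Open path.

**Shape 2** — `<path>` closed polygon, stroke `#000000` → cut (S837, F989). Machine vertices: (202.5963,74.1063) → (108.0197,41.3847) → (28.9099,172.4192) → (21.7911,123.1269) → (198.7140,175.7947) → (202.5963,74.1063). Closed: final G1 returns to the first vertex.

G21
G90
G0 X108.7878 Y47.4990
M3 S837
G1 X99.0446 Y61.2957 F989
G1 X90.6776 Y92.7379
G1 X88.0761 Y122.9208
G1 X95.6298 Y132.9396
M5
G0 X202.5963 Y74.1063
M3 S837
G1 X108.0197 Y41.3847 F989
G1 X28.9099 Y172.4192
G1 X21.7911 Y123.1269
G1 X198.7140 Y175.7947
G1 X202.5963 Y74.1063
M5
G0 X0.0000 Y0.0000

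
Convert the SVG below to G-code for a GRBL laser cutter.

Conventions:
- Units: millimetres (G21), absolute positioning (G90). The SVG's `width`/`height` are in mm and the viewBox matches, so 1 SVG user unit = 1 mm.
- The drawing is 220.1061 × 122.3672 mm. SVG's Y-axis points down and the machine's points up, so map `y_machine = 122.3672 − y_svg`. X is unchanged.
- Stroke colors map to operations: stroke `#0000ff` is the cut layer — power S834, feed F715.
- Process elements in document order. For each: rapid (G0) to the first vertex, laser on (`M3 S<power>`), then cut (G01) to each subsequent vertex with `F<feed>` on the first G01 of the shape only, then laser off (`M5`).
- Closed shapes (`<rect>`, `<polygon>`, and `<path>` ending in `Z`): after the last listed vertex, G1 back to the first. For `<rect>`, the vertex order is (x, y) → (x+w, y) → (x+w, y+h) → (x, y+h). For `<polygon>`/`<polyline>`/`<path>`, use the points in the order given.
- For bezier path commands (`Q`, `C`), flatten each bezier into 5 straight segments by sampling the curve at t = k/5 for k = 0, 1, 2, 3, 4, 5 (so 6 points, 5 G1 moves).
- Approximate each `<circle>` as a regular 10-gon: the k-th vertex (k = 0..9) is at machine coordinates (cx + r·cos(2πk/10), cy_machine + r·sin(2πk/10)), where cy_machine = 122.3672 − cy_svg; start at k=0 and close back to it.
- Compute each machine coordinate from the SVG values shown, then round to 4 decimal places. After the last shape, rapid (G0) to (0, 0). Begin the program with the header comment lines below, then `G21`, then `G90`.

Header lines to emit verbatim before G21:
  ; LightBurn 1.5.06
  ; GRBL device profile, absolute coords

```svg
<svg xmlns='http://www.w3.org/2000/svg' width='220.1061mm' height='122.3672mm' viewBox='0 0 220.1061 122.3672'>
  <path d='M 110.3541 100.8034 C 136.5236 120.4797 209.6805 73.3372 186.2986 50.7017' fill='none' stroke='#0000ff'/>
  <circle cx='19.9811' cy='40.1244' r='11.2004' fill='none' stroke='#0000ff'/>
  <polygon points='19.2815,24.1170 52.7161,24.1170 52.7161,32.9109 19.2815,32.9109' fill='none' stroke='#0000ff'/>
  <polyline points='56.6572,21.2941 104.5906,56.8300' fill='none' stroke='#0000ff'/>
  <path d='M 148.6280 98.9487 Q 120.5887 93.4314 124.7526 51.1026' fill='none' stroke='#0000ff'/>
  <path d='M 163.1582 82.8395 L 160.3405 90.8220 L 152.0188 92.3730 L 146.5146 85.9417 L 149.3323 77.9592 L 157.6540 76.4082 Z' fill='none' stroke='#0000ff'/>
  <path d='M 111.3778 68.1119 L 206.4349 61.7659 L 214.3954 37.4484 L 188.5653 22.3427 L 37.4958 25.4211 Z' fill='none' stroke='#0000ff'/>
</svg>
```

viewBox `0 0 220.1061 122.3672` with mm width/height → 1 unit = 1 mm. Flip: y_m = 122.3672 − y_svg.

**Shape 1** — `<path>` cubic bezier, stroke `#0000ff` → cut (S834, F715). Control points (SVG): P0=(110.3541,100.8034), P1=(136.5236,120.4797), P2=(209.6805,73.3372), P3=(186.2986,50.7017); sampled at t=k/5. Machine vertices: (110.3541,21.5638) → (130.5461,17.0457) → (155.1258,24.1804) → (177.2039,38.5844) → (189.8913,55.8740) → (186.2986,71.6655). Open path.

**Shape 2** — `<circle>` circle, stroke `#0000ff` → cut (S834, F715). Machine vertices: (31.1815,82.2428) → (29.0424,88.8262) → (23.4422,92.8950) → (16.5200,92.8950) → (10.9198,88.8262) → (8.7807,82.2428) → (10.9198,75.6594) → (16.5200,71.5906) → (23.4422,71.5906) → (29.0424,75.6594) → (31.1815,82.2428). Closed: final G1 returns to the first vertex.

**Shape 3** — `<polygon>` rectangle, stroke `#0000ff` → cut (S834, F715). Machine vertices: (19.2815,98.2502) → (52.7161,98.2502) → (52.7161,89.4563) → (19.2815,89.4563) → (19.2815,98.2502). Closed: final G1 returns to the first vertex.

**Shape 4** — `<polyline>` line segment, stroke `#0000ff` → cut (S834, F715). Machine vertices: (56.6572,101.0731) → (104.5906,65.5372). Open path.

**Shape 5** — `<path>` quadratic bezier, stroke `#0000ff` → cut (S834, F715). Control points (SVG): P0=(148.6280,98.9487), P1=(120.5887,93.4314), P2=(124.7526,51.1026); sampled at t=k/5. Machine vertices: (148.6280,23.4185) → (138.7004,27.0979) → (131.3491,33.7222) → (126.5740,43.2914) → (124.3752,55.8055) → (124.7526,71.2646). Open path.

**Shape 6** — `<path>` regular polygon, stroke `#0000ff` → cut (S834, F715). Machine vertices: (163.1582,39.5277) → (160.3405,31.5452) → (152.0188,29.9942) → (146.5146,36.4255) → (149.3323,44.4080) → (157.6540,45.9590) → (163.1582,39.5277). Closed: final G1 returns to the first vertex.

**Shape 7** — `<path>` closed polygon, stroke `#0000ff` → cut (S834, F715). Machine vertices: (111.3778,54.2553) → (206.4349,60.6013) → (214.3954,84.9188) → (188.5653,100.0245) → (37.4958,96.9461) → (111.3778,54.2553). Closed: final G1 returns to the first vertex.

; LightBurn 1.5.06
; GRBL device profile, absolute coords
G21
G90
G0 X110.3541 Y21.5638
M3 S834
G01 X130.5461 Y17.0457 F715
G01 X155.1258 Y24.1804
G01 X177.2039 Y38.5844
G01 X189.8913 Y55.8740
G01 X186.2986 Y71.6655
M5
G0 X31.1815 Y82.2428
M3 S834
G01 X29.0424 Y88.8262 F715
G01 X23.4422 Y92.8950
G01 X16.5200 Y92.8950
G01 X10.9198 Y88.8262
G01 X8.7807 Y82.2428
G01 X10.9198 Y75.6594
G01 X16.5200 Y71.5906
G01 X23.4422 Y71.5906
G01 X29.0424 Y75.6594
G01 X31.1815 Y82.2428
M5
G0 X19.2815 Y98.2502
M3 S834
G01 X52.7161 Y98.2502 F715
G01 X52.7161 Y89.4563
G01 X19.2815 Y89.4563
G01 X19.2815 Y98.2502
M5
G0 X56.6572 Y101.0731
M3 S834
G01 X104.5906 Y65.5372 F715
M5
G0 X148.6280 Y23.4185
M3 S834
G01 X138.7004 Y27.0979 F715
G01 X131.3491 Y33.7222
G01 X126.5740 Y43.2914
G01 X124.3752 Y55.8055
G01 X124.7526 Y71.2646
M5
G0 X163.1582 Y39.5277
M3 S834
G01 X160.3405 Y31.5452 F715
G01 X152.0188 Y29.9942
G01 X146.5146 Y36.4255
G01 X149.3323 Y44.4080
G01 X157.6540 Y45.9590
G01 X163.1582 Y39.5277
M5
G0 X111.3778 Y54.2553
M3 S834
G01 X206.4349 Y60.6013 F715
G01 X214.3954 Y84.9188
G01 X188.5653 Y100.0245
G01 X37.4958 Y96.9461
G01 X111.3778 Y54.2553
M5
G0 X0.0000 Y0.0000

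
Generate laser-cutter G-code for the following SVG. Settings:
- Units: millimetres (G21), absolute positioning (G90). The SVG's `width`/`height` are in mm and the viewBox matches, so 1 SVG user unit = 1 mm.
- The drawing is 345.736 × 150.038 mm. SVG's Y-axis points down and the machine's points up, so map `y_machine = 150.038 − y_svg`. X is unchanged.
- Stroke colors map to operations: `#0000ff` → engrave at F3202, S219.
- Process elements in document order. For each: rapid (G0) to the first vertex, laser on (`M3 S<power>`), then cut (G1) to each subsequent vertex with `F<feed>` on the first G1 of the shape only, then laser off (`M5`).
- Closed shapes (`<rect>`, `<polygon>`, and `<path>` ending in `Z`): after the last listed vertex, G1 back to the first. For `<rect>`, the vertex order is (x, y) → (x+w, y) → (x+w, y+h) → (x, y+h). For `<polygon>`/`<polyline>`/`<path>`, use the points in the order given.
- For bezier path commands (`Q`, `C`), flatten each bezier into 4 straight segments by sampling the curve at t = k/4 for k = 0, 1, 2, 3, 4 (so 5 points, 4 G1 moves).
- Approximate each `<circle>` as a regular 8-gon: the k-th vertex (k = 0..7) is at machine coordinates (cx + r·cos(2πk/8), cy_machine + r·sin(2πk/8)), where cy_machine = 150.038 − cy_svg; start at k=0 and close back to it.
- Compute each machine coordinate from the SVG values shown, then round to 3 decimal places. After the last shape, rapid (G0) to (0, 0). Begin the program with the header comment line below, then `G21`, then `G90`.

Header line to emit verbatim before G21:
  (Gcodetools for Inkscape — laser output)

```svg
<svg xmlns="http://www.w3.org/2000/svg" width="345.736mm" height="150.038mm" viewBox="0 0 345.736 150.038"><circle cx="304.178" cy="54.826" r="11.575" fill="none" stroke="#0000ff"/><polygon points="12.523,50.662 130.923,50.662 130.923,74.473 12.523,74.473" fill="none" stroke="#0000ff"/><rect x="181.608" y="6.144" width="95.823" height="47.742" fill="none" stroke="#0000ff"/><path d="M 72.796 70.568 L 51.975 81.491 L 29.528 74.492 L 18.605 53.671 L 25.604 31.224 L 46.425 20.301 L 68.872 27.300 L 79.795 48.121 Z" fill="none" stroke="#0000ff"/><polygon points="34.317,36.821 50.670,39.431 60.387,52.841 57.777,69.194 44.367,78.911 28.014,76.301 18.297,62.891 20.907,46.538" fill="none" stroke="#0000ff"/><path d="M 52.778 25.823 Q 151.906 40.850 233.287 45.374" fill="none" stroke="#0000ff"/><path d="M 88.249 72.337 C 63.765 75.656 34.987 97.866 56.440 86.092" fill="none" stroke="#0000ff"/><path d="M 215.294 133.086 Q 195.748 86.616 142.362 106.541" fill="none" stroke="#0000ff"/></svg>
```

(Gcodetools for Inkscape — laser output)
G21
G90
G0 X315.753 Y95.212
M3 S219
G1 X312.363 Y103.397 F3202
G1 X304.178 Y106.787
G1 X295.993 Y103.397
G1 X292.603 Y95.212
G1 X295.993 Y87.027
G1 X304.178 Y83.637
G1 X312.363 Y87.027
G1 X315.753 Y95.212
M5
G0 X12.523 Y99.376
M3 S219
G1 X130.923 Y99.376 F3202
G1 X130.923 Y75.565
G1 X12.523 Y75.565
G1 X12.523 Y99.376
M5
G0 X181.608 Y143.894
M3 S219
G1 X277.431 Y143.894 F3202
G1 X277.431 Y96.152
G1 X181.608 Y96.152
G1 X181.608 Y143.894
M5
G0 X72.796 Y79.470
M3 S219
G1 X51.975 Y68.547 F3202
G1 X29.528 Y75.546
G1 X18.605 Y96.367
G1 X25.604 Y118.814
G1 X46.425 Y129.737
G1 X68.872 Y122.738
G1 X79.795 Y101.917
G1 X72.796 Y79.470
M5
G0 X34.317 Y113.217
M3 S219
G1 X50.670 Y110.607 F3202
G1 X60.387 Y97.197
G1 X57.777 Y80.844
G1 X44.367 Y71.127
G1 X28.014 Y73.737
G1 X18.297 Y87.147
G1 X20.907 Y103.500
G1 X34.317 Y113.217
M5
G0 X52.778 Y124.215
M3 S219
G1 X101.233 Y117.358 F3202
G1 X147.469 Y111.814
G1 X191.487 Y107.582
G1 X233.287 Y104.664
M5
G0 X88.249 Y77.701
M3 S219
G1 X69.933 Y72.496 F3202
G1 X55.118 Y65.164
G1 X48.917 Y60.661
G1 X56.440 Y63.946
M5
G0 X215.294 Y16.952
M3 S219
G1 X203.406 Y36.037 F3202
G1 X187.288 Y46.823
G1 X166.940 Y49.310
G1 X142.362 Y43.497
M5
G0 X0.000 Y0.000

viewBox `0 0 345.736 150.038` with mm width/height → 1 unit = 1 mm. Flip: y_m = 150.038 − y_svg.

**Shape 1** — `<circle>` circle, stroke `#0000ff` → engrave (S219, F3202). Machine vertices: (315.753,95.212) → (312.363,103.397) → (304.178,106.787) → (295.993,103.397) → (292.603,95.212) → (295.993,87.027) → (304.178,83.637) → (312.363,87.027) → (315.753,95.212). Closed: final G1 returns to the first vertex.

**Shape 2** — `<polygon>` rectangle, stroke `#0000ff` → engrave (S219, F3202). Machine vertices: (12.523,99.376) → (130.923,99.376) → (130.923,75.565) → (12.523,75.565) → (12.523,99.376). Closed: final G1 returns to the first vertex.

**Shape 3** — `<rect>` rectangle, stroke `#0000ff` → engrave (S219, F3202). Machine vertices: (181.608,143.894) → (277.431,143.894) → (277.431,96.152) → (181.608,96.152) → (181.608,143.894). Closed: final G1 returns to the first vertex.

**Shape 4** — `<path>` regular polygon, stroke `#0000ff` → engrave (S219, F3202). Machine vertices: (72.796,79.470) → (51.975,68.547) → (29.528,75.546) → (18.605,96.367) → (25.604,118.814) → (46.425,129.737) → (68.872,122.738) → (79.795,101.917) → (72.796,79.470). Closed: final G1 returns to the first vertex.

**Shape 5** — `<polygon>` regular polygon, stroke `#0000ff` → engrave (S219, F3202). Machine vertices: (34.317,113.217) → (50.670,110.607) → (60.387,97.197) → (57.777,80.844) → (44.367,71.127) → (28.014,73.737) → (18.297,87.147) → (20.907,103.500) → (34.317,113.217). Closed: final G1 returns to the first vertex.

**Shape 6** — `<path>` quadratic bezier, stroke `#0000ff` → engrave (S219, F3202). Control points (SVG): P0=(52.778,25.823), P1=(151.906,40.850), P2=(233.287,45.374); sampled at t=k/4. Machine vertices: (52.778,124.215) → (101.233,117.358) → (147.469,111.814) → (191.487,107.582) → (233.287,104.664). Open path.

**Shape 7** — `<path>` cubic bezier, stroke `#0000ff` → engrave (S219, F3202). Control points (SVG): P0=(88.249,72.337), P1=(63.765,75.656), P2=(34.987,97.866), P3=(56.440,86.092); sampled at t=k/4. Machine vertices: (88.249,77.701) → (69.933,72.496) → (55.118,65.164) → (48.917,60.661) → (56.440,63.946). Open path.

**Shape 8** — `<path>` quadratic bezier, stroke `#0000ff` → engrave (S219, F3202). Control points (SVG): P0=(215.294,133.086), P1=(195.748,86.616), P2=(142.362,106.541); sampled at t=k/4. Machine vertices: (215.294,16.952) → (203.406,36.037) → (187.288,46.823) → (166.940,49.310) → (142.362,43.497). Open path.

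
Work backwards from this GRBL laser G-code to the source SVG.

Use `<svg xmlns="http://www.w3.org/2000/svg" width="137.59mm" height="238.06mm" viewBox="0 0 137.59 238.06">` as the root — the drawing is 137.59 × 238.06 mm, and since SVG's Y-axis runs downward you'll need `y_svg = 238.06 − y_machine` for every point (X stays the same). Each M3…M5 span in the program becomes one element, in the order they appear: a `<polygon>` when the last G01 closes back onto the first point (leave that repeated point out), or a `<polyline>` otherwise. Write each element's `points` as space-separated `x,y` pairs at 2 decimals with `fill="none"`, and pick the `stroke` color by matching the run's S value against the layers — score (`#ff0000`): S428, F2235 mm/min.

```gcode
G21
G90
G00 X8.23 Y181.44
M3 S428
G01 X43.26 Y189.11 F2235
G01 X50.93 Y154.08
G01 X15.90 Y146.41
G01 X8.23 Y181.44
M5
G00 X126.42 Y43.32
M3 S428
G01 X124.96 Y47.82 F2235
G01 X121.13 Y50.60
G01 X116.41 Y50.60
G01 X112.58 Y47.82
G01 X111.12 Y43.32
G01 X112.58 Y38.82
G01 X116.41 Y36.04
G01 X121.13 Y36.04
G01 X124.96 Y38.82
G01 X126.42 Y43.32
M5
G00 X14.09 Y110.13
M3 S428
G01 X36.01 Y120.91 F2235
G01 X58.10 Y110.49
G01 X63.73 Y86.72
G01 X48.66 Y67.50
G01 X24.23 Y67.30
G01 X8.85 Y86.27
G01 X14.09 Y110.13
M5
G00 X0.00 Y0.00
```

Each laser-on run becomes one SVG element. Flip Y back into SVG space with y_svg = 238.06 − y_machine. Every run uses S428, so all elements get stroke `#ff0000` (score).

Run 1: The run returns to its start, so emit a `<polygon>` with points (Y-flipped): 8.23,56.62 43.26,48.95 50.93,83.98 15.90,91.65.

Run 2: The run returns to its start, so emit a `<polygon>` with points (Y-flipped): 126.42,194.74 124.96,190.24 121.13,187.46 116.41,187.46 112.58,190.24 111.12,194.74 112.58,199.24 116.41,202.02 121.13,202.02 124.96,199.24.

Run 3: The run returns to its start, so emit a `<polygon>` with points (Y-flipped): 14.09,127.93 36.01,117.15 58.10,127.57 63.73,151.34 48.66,170.56 24.23,170.76 8.85,151.79.

<svg xmlns="http://www.w3.org/2000/svg" width="137.59mm" height="238.06mm" viewBox="0 0 137.59 238.06">
  <polygon points="8.23,56.62 43.26,48.95 50.93,83.98 15.90,91.65" fill="none" stroke="#ff0000"/>
  <polygon points="126.42,194.74 124.96,190.24 121.13,187.46 116.41,187.46 112.58,190.24 111.12,194.74 112.58,199.24 116.41,202.02 121.13,202.02 124.96,199.24" fill="none" stroke="#ff0000"/>
  <polygon points="14.09,127.93 36.01,117.15 58.10,127.57 63.73,151.34 48.66,170.56 24.23,170.76 8.85,151.79" fill="none" stroke="#ff0000"/>
</svg>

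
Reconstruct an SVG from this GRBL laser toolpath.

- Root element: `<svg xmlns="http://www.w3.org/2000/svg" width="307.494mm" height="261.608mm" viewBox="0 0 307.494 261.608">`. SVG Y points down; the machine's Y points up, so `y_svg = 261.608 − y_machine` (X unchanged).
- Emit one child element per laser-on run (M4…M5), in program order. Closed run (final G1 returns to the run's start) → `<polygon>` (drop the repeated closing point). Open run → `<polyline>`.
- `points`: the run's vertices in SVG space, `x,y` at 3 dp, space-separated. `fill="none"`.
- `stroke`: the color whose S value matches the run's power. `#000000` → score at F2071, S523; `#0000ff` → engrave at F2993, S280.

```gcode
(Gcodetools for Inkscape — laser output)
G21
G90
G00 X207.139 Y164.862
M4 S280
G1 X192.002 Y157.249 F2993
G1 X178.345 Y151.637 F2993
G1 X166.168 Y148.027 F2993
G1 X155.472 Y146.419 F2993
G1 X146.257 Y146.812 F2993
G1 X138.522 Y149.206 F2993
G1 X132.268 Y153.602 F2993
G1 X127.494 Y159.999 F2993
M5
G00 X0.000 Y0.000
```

<svg xmlns="http://www.w3.org/2000/svg" width="307.494mm" height="261.608mm" viewBox="0 0 307.494 261.608">
  <polyline points="207.139,96.746 192.002,104.359 178.345,109.971 166.168,113.581 155.472,115.189 146.257,114.796 138.522,112.402 132.268,108.006 127.494,101.609" fill="none" stroke="#0000ff"/>
</svg>

Machine Y-up, SVG Y-down with viewBox height 261.608, so y_svg = 261.608 − y_machine; X carries over. Every run uses S280, so all elements get stroke `#0000ff` (engrave).

Run 1: The run is open, so emit a `<polyline>` with points (Y-flipped): 207.139,96.746 192.002,104.359 178.345,109.971 166.168,113.581 155.472,115.189 146.257,114.796 138.522,112.402 132.268,108.006 127.494,101.609.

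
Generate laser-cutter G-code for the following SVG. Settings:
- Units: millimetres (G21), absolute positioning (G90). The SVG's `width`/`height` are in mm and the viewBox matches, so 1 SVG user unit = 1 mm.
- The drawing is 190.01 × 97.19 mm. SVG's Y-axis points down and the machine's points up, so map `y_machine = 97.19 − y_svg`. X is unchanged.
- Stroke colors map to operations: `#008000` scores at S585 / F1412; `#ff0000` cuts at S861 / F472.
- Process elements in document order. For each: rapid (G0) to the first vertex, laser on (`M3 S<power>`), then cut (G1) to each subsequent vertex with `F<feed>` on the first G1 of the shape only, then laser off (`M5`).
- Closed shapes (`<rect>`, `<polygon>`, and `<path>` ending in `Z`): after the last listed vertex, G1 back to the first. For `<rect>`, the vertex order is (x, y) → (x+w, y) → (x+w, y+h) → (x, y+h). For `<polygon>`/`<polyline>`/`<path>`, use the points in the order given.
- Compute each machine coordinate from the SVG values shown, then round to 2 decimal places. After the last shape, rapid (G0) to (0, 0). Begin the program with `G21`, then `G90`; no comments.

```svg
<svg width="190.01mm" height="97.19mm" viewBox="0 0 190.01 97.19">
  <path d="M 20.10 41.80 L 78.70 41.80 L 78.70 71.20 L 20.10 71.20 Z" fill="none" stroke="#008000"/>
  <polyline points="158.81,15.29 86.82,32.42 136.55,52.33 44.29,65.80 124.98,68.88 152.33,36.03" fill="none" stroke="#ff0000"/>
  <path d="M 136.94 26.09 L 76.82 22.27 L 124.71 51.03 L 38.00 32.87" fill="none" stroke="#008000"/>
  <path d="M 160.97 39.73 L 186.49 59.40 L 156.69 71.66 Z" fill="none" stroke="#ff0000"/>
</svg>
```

1 u = 1 mm; y_m = 97.19 − y.

[1] `<path>` rectangle, #008000→score S585 F1412: (20.10,55.39) → (78.70,55.39) → (78.70,25.99) → (20.10,25.99) → (20.10,55.39) (closed)

[2] `<polyline>` open polyline, #ff0000→cut S861 F472: (158.81,81.90) → (86.82,64.77) → (136.55,44.86) → (44.29,31.39) → (124.98,28.31) → (152.33,61.16)

[3] `<path>` open polyline, #008000→score S585 F1412: (136.94,71.10) → (76.82,74.92) → (124.71,46.16) → (38.00,64.32)

[4] `<path>` regular polygon, #ff0000→cut S861 F472: (160.97,57.46) → (186.49,37.79) → (156.69,25.53) → (160.97,57.46) (closed)

G21
G90
G0 X20.10 Y55.39
M3 S585
G1 X78.70 Y55.39 F1412
G1 X78.70 Y25.99
G1 X20.10 Y25.99
G1 X20.10 Y55.39
M5
G0 X158.81 Y81.90
M3 S861
G1 X86.82 Y64.77 F472
G1 X136.55 Y44.86
G1 X44.29 Y31.39
G1 X124.98 Y28.31
G1 X152.33 Y61.16
M5
G0 X136.94 Y71.10
M3 S585
G1 X76.82 Y74.92 F1412
G1 X124.71 Y46.16
G1 X38.00 Y64.32
M5
G0 X160.97 Y57.46
M3 S861
G1 X186.49 Y37.79 F472
G1 X156.69 Y25.53
G1 X160.97 Y57.46
M5
G0 X0.00 Y0.00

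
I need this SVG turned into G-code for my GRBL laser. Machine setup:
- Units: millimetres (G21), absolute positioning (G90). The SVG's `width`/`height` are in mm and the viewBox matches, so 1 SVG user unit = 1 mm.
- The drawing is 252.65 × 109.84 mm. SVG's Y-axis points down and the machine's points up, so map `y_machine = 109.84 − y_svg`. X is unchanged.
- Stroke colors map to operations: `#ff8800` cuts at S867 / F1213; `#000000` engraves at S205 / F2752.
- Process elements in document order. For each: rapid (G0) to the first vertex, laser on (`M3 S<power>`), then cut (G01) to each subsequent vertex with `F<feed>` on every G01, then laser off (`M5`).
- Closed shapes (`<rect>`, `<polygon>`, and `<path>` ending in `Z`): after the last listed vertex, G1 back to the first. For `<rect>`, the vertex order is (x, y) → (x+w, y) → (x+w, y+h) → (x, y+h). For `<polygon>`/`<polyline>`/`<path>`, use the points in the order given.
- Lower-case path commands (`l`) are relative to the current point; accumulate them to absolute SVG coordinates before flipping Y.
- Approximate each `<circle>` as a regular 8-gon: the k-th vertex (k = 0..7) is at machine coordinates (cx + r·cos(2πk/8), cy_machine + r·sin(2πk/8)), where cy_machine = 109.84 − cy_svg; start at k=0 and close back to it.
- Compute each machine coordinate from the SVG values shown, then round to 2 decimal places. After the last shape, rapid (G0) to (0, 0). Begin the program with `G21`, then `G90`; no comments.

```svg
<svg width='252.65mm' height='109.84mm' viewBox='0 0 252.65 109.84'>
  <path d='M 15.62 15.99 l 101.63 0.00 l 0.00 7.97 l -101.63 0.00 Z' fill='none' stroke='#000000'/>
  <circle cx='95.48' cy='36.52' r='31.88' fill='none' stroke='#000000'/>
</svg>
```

G21
G90
G0 X15.62 Y93.85
M3 S205
G01 X117.25 Y93.85 F2752
G01 X117.25 Y85.88 F2752
G01 X15.62 Y85.88 F2752
G01 X15.62 Y93.85 F2752
M5
G0 X127.36 Y73.32
M3 S205
G01 X118.02 Y95.86 F2752
G01 X95.48 Y105.20 F2752
G01 X72.94 Y95.86 F2752
G01 X63.60 Y73.32 F2752
G01 X72.94 Y50.78 F2752
G01 X95.48 Y41.44 F2752
G01 X118.02 Y50.78 F2752
G01 X127.36 Y73.32 F2752
M5
G0 X0.00 Y0.00

viewBox `0 0 252.65 109.84` with mm width/height → 1 unit = 1 mm. Flip: y_m = 109.84 − y_svg.

**Shape 1** — `<path>` rectangle, stroke `#000000` → engrave (S205, F2752). Machine vertices: (15.62,93.85) → (117.25,93.85) → (117.25,85.88) → (15.62,85.88) → (15.62,93.85). Closed: final G1 returns to the first vertex.

**Shape 2** — `<circle>` circle, stroke `#000000` → engrave (S205, F2752). Machine vertices: (127.36,73.32) → (118.02,95.86) → (95.48,105.20) → (72.94,95.86) → (63.60,73.32) → (72.94,50.78) → (95.48,41.44) → (118.02,50.78) → (127.36,73.32). Closed: final G1 returns to the first vertex.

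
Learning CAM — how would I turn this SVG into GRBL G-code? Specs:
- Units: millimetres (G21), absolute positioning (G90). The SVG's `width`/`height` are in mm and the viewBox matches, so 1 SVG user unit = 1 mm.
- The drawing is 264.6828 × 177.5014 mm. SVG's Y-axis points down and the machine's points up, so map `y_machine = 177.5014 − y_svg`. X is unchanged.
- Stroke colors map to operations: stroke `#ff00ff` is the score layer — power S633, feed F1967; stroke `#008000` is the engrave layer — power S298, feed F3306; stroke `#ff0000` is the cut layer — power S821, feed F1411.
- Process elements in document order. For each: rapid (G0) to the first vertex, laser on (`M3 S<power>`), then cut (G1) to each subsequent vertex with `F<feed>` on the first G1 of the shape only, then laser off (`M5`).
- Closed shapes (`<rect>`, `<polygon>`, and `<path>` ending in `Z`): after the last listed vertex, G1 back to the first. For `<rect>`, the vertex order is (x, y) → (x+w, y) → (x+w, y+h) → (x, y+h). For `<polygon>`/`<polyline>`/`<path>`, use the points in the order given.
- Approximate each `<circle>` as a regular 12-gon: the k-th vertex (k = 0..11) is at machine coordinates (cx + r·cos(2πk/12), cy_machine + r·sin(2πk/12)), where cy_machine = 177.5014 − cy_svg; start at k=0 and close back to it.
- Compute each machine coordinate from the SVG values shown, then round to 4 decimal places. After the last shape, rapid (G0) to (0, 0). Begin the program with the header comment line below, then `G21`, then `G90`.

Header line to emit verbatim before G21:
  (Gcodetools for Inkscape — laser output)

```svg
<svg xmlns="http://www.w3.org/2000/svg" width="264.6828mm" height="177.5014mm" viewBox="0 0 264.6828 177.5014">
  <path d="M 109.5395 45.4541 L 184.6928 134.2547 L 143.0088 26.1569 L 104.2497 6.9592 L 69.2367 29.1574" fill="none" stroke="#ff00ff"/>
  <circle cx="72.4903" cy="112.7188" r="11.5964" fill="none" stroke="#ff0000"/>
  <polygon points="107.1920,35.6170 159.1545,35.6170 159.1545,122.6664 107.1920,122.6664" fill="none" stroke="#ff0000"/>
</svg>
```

(Gcodetools for Inkscape — laser output)
G21
G90
G0 X109.5395 Y132.0473
M3 S633
G1 X184.6928 Y43.2467 F1967
G1 X143.0088 Y151.3445
G1 X104.2497 Y170.5422
G1 X69.2367 Y148.3440
M5
G0 X84.0867 Y64.7826
M3 S821
G1 X82.5331 Y70.5808 F1411
G1 X78.2885 Y74.8254
G1 X72.4903 Y76.3790
G1 X66.6921 Y74.8254
G1 X62.4475 Y70.5808
G1 X60.8939 Y64.7826
G1 X62.4475 Y58.9844
G1 X66.6921 Y54.7398
G1 X72.4903 Y53.1862
G1 X78.2885 Y54.7398
G1 X82.5331 Y58.9844
G1 X84.0867 Y64.7826
M5
G0 X107.1920 Y141.8844
M3 S821
G1 X159.1545 Y141.8844 F1411
G1 X159.1545 Y54.8350
G1 X107.1920 Y54.8350
G1 X107.1920 Y141.8844
M5
G0 X0.0000 Y0.0000

viewBox `0 0 264.6828 177.5014` with mm width/height → 1 unit = 1 mm. Flip: y_m = 177.5014 − y_svg.

**Shape 1** — `<path>` open polyline, stroke `#ff00ff` → score (S633, F1967). Machine vertices: (109.5395,132.0473) → (184.6928,43.2467) → (143.0088,151.3445) → (104.2497,170.5422) → (69.2367,148.3440). Open path.

**Shape 2** — `<circle>` circle, stroke `#ff0000` → cut (S821, F1411). Machine vertices: (84.0867,64.7826) → (82.5331,70.5808) → (78.2885,74.8254) → (72.4903,76.3790) → (66.6921,74.8254) → (62.4475,70.5808) → (60.8939,64.7826) → (62.4475,58.9844) → (66.6921,54.7398) → (72.4903,53.1862) → (78.2885,54.7398) → (82.5331,58.9844) → (84.0867,64.7826). Closed: final G1 returns to the first vertex.

**Shape 3** — `<polygon>` rectangle, stroke `#ff0000` → cut (S821, F1411). Machine vertices: (107.1920,141.8844) → (159.1545,141.8844) → (159.1545,54.8350) → (107.1920,54.8350) → (107.1920,141.8844). Closed: final G1 returns to the first vertex.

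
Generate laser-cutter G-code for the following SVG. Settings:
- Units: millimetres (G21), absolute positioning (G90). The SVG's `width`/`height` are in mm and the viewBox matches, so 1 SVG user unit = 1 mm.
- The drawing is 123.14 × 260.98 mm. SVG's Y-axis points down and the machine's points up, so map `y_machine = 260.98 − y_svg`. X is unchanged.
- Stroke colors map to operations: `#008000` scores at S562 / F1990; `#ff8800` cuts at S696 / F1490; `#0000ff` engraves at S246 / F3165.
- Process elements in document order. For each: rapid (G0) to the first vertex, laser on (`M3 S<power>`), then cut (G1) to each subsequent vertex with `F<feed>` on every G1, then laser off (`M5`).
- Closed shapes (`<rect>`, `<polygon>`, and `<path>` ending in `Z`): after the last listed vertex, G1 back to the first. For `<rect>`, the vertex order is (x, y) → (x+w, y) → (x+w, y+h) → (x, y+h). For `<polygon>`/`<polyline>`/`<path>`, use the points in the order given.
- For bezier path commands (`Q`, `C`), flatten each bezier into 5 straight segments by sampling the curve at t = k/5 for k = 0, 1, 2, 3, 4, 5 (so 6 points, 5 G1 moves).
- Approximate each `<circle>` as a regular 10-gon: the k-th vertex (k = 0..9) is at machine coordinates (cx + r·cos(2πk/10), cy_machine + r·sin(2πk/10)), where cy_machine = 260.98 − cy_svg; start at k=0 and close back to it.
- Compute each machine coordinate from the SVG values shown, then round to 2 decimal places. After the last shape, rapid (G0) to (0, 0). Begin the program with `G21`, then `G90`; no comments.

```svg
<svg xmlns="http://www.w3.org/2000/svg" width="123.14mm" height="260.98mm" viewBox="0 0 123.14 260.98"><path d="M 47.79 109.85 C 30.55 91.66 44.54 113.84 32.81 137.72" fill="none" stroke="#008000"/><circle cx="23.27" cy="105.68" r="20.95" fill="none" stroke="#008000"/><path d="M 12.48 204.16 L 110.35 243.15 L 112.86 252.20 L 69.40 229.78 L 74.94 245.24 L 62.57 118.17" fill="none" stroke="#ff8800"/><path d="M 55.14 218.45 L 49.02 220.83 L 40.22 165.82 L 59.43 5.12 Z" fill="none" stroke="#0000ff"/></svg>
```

G21
G90
G0 X47.79 Y151.13
M3 S562
G1 X40.74 Y157.51 F1990
G1 X38.45 Y156.06 F1990
G1 X38.19 Y148.63 F1990
G1 X37.22 Y137.07 F1990
G1 X32.81 Y123.26 F1990
M5
G0 X44.22 Y155.30
M3 S562
G1 X40.22 Y167.61 F1990
G1 X29.74 Y175.22 F1990
G1 X16.80 Y175.22 F1990
G1 X6.32 Y167.61 F1990
G1 X2.32 Y155.30 F1990
G1 X6.32 Y142.99 F1990
G1 X16.80 Y135.38 F1990
G1 X29.74 Y135.38 F1990
G1 X40.22 Y142.99 F1990
G1 X44.22 Y155.30 F1990
M5
G0 X12.48 Y56.82
M3 S696
G1 X110.35 Y17.83 F1490
G1 X112.86 Y8.78 F1490
G1 X69.40 Y31.20 F1490
G1 X74.94 Y15.74 F1490
G1 X62.57 Y142.81 F1490
M5
G0 X55.14 Y42.53
M3 S246
G1 X49.02 Y40.15 F3165
G1 X40.22 Y95.16 F3165
G1 X59.43 Y255.86 F3165
G1 X55.14 Y42.53 F3165
M5
G0 X0.00 Y0.00

Since the viewBox matches the mm dimensions, user units are millimetres directly. The only transform is the Y-flip y_m = 260.98 − y_svg.

Shape 1 is a cubic bezier drawn with `<path>`. Its stroke #008000 means score at S562, F1990. After flipping Y the toolpath is (47.79,151.13) → (40.74,157.51) → (38.45,156.06) → (38.19,148.63) → (37.22,137.07) → (32.81,123.26).

Shape 2 is a circle drawn with `<circle>`. Its stroke #008000 means score at S562, F1990. After flipping Y the toolpath is (44.22,155.30) → (40.22,167.61) → (29.74,175.22) → (16.80,175.22) → (6.32,167.61) → (2.32,155.30) → (6.32,142.99) → (16.80,135.38) → (29.74,135.38) → (40.22,142.99) → (44.22,155.30), returning to the start.

Shape 3 is a open polyline drawn with `<path>`. Its stroke #ff8800 means cut at S696, F1490. After flipping Y the toolpath is (12.48,56.82) → (110.35,17.83) → (112.86,8.78) → (69.40,31.20) → (74.94,15.74) → (62.57,142.81).

Shape 4 is a closed polygon drawn with `<path>`. Its stroke #0000ff means engrave at S246, F3165. After flipping Y the toolpath is (55.14,42.53) → (49.02,40.15) → (40.22,95.16) → (59.43,255.86) → (55.14,42.53), returning to the start.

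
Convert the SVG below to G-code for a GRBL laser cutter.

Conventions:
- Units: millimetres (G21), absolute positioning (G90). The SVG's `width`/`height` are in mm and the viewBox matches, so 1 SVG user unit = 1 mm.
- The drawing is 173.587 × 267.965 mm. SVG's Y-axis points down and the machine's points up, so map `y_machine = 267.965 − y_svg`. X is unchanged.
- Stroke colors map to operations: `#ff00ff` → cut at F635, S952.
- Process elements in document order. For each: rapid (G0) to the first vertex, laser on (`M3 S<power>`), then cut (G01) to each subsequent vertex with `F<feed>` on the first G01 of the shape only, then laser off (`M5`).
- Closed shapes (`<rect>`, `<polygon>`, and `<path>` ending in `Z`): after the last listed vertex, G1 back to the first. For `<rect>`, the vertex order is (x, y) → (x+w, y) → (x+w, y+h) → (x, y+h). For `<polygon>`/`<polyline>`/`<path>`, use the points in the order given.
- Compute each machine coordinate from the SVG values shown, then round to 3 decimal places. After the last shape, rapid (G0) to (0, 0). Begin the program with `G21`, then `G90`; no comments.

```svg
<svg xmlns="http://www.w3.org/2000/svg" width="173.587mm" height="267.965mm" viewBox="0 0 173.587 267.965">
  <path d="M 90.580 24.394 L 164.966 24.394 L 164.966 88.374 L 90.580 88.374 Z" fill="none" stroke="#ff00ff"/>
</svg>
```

viewBox `0 0 173.587 267.965` with mm width/height → 1 unit = 1 mm. Flip: y_m = 267.965 − y_svg.

**Shape 1** — `<path>` rectangle, stroke `#ff00ff` → cut (S952, F635). Machine vertices: (90.580,243.571) → (164.966,243.571) → (164.966,179.591) → (90.580,179.591) → (90.580,243.571). Closed: final G1 returns to the first vertex.

G21
G90
G0 X90.580 Y243.571
M3 S952
G01 X164.966 Y243.571 F635
G01 X164.966 Y179.591
G01 X90.580 Y179.591
G01 X90.580 Y243.571
M5
G0 X0.000 Y0.000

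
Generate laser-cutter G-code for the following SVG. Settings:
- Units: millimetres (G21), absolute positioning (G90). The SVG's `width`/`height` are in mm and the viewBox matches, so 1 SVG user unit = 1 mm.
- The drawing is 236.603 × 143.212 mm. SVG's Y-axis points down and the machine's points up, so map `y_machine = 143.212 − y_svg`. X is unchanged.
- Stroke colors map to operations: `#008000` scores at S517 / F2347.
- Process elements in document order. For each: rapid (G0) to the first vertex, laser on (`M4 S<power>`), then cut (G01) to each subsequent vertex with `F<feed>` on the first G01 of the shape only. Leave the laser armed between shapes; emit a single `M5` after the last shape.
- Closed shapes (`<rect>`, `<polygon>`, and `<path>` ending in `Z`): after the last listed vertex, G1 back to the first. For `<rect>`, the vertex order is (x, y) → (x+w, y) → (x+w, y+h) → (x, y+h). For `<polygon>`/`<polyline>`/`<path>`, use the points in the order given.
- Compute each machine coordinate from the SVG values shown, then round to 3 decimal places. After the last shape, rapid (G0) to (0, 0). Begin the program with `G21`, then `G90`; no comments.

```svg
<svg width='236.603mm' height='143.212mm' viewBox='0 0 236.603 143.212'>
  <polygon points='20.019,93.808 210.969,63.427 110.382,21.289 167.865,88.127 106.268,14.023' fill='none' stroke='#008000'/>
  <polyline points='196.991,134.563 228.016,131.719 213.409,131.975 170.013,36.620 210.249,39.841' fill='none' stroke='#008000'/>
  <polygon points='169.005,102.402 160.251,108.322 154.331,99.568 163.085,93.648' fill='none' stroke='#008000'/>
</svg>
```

G21
G90
G0 X20.019 Y49.404
M4 S517
G01 X210.969 Y79.785 F2347
G01 X110.382 Y121.923
G01 X167.865 Y55.085
G01 X106.268 Y129.189
G01 X20.019 Y49.404
G0 X196.991 Y8.649
M4 S517
G01 X228.016 Y11.493 F2347
G01 X213.409 Y11.237
G01 X170.013 Y106.592
G01 X210.249 Y103.371
G0 X169.005 Y40.810
M4 S517
G01 X160.251 Y34.890 F2347
G01 X154.331 Y43.644
G01 X163.085 Y49.564
G01 X169.005 Y40.810
M5
G0 X0.000 Y0.000

1 u = 1 mm; y_m = 143.212 − y.

[1] `<polygon>` closed polygon, #008000→score S517 F2347: (20.019,49.404) → (210.969,79.785) → (110.382,121.923) → (167.865,55.085) → (106.268,129.189) → (20.019,49.404) (closed)

[2] `<polyline>` open polyline, #008000→score S517 F2347: (196.991,8.649) → (228.016,11.493) → (213.409,11.237) → (170.013,106.592) → (210.249,103.371)

[3] `<polygon>` regular polygon, #008000→score S517 F2347: (169.005,40.810) → (160.251,34.890) → (154.331,43.644) → (163.085,49.564) → (169.005,40.810) (closed)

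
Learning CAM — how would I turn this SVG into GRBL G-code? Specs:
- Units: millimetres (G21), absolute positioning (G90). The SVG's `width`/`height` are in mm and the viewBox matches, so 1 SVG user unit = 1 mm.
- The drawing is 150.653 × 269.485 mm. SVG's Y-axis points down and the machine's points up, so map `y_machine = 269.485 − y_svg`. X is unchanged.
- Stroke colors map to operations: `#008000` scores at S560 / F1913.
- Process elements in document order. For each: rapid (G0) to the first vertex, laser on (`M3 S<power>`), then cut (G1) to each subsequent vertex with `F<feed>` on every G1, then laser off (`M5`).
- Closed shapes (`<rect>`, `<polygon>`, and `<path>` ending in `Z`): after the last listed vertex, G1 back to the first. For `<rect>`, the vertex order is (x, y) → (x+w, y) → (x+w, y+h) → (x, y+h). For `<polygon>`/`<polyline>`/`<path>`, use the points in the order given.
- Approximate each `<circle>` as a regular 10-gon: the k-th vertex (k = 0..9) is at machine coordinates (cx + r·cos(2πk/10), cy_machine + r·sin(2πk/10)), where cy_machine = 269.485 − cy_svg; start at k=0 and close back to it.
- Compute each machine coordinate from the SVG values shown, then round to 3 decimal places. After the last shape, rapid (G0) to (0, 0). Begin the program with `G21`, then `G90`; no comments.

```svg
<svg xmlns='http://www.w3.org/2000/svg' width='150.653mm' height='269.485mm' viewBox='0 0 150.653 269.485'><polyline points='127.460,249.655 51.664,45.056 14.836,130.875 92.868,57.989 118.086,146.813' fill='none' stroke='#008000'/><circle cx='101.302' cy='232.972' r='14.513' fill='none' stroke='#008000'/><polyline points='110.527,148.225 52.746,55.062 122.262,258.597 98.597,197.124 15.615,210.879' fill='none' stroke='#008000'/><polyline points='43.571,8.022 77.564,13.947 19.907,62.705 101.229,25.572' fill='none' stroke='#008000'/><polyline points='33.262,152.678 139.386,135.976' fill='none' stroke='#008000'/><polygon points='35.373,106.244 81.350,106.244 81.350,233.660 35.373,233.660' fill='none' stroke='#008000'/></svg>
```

G21
G90
G0 X127.460 Y19.830
M3 S560
G1 X51.664 Y224.429 F1913
G1 X14.836 Y138.610 F1913
G1 X92.868 Y211.496 F1913
G1 X118.086 Y122.672 F1913
M5
G0 X115.815 Y36.513
M3 S560
G1 X113.043 Y45.044 F1913
G1 X105.787 Y50.316 F1913
G1 X96.817 Y50.316 F1913
G1 X89.561 Y45.044 F1913
G1 X86.789 Y36.513 F1913
G1 X89.561 Y27.982 F1913
G1 X96.817 Y22.710 F1913
G1 X105.787 Y22.710 F1913
G1 X113.043 Y27.982 F1913
G1 X115.815 Y36.513 F1913
M5
G0 X110.527 Y121.260
M3 S560
G1 X52.746 Y214.423 F1913
G1 X122.262 Y10.888 F1913
G1 X98.597 Y72.361 F1913
G1 X15.615 Y58.606 F1913
M5
G0 X43.571 Y261.463
M3 S560
G1 X77.564 Y255.538 F1913
G1 X19.907 Y206.780 F1913
G1 X101.229 Y243.913 F1913
M5
G0 X33.262 Y116.807
M3 S560
G1 X139.386 Y133.509 F1913
M5
G0 X35.373 Y163.241
M3 S560
G1 X81.350 Y163.241 F1913
G1 X81.350 Y35.825 F1913
G1 X35.373 Y35.825 F1913
G1 X35.373 Y163.241 F1913
M5
G0 X0.000 Y0.000

viewBox `0 0 150.653 269.485` with mm width/height → 1 unit = 1 mm. Flip: y_m = 269.485 − y_svg.

**Shape 1** — `<polyline>` open polyline, stroke `#008000` → score (S560, F1913). Machine vertices: (127.460,19.830) → (51.664,224.429) → (14.836,138.610) → (92.868,211.496) → (118.086,122.672). Open path.

**Shape 2** — `<circle>` circle, stroke `#008000` → score (S560, F1913). Machine vertices: (115.815,36.513) → (113.043,45.044) → (105.787,50.316) → (96.817,50.316) → (89.561,45.044) → (86.789,36.513) → (89.561,27.982) → (96.817,22.710) → (105.787,22.710) → (113.043,27.982) → (115.815,36.513). Closed: final G1 returns to the first vertex.

**Shape 3** — `<polyline>` open polyline, stroke `#008000` → score (S560, F1913). Machine vertices: (110.527,121.260) → (52.746,214.423) → (122.262,10.888) → (98.597,72.361) → (15.615,58.606). Open path.

**Shape 4** — `<polyline>` open polyline, stroke `#008000` → score (S560, F1913). Machine vertices: (43.571,261.463) → (77.564,255.538) → (19.907,206.780) → (101.229,243.913). Open path.

**Shape 5** — `<polyline>` line segment, stroke `#008000` → score (S560, F1913). Machine vertices: (33.262,116.807) → (139.386,133.509). Open path.

**Shape 6** — `<polygon>` rectangle, stroke `#008000` → score (S560, F1913). Machine vertices: (35.373,163.241) → (81.350,163.241) → (81.350,35.825) → (35.373,35.825) → (35.373,163.241). Closed: final G1 returns to the first vertex.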